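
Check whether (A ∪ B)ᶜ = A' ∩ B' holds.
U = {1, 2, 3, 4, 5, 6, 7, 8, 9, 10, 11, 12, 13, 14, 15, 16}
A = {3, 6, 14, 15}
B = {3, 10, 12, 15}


LHS: A ∪ B = {3, 6, 10, 12, 14, 15}
(A ∪ B)' = U \ (A ∪ B) = {1, 2, 4, 5, 7, 8, 9, 11, 13, 16}
A' = {1, 2, 4, 5, 7, 8, 9, 10, 11, 12, 13, 16}, B' = {1, 2, 4, 5, 6, 7, 8, 9, 11, 13, 14, 16}
Claimed RHS: A' ∩ B' = {1, 2, 4, 5, 7, 8, 9, 11, 13, 16}
Identity is VALID: LHS = RHS = {1, 2, 4, 5, 7, 8, 9, 11, 13, 16} ✓

Identity is valid. (A ∪ B)' = A' ∩ B' = {1, 2, 4, 5, 7, 8, 9, 11, 13, 16}


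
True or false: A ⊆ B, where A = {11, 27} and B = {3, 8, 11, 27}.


A ⊆ B means every element of A is in B.
All elements of A are in B.
So A ⊆ B.

Yes, A ⊆ B


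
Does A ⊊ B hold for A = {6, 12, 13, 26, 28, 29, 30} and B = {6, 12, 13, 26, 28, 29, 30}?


A ⊂ B requires: A ⊆ B AND A ≠ B.
A ⊆ B? Yes
A = B? Yes
A = B, so A is not a PROPER subset.

No, A is not a proper subset of B


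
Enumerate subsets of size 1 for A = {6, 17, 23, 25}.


|A| = 4, so A has C(4,1) = 4 subsets of size 1.
Enumerate by choosing 1 elements from A at a time:
{6}, {17}, {23}, {25}

1-element subsets (4 total): {6}, {17}, {23}, {25}


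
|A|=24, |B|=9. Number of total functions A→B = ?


Each of |A| = 24 inputs maps to any of |B| = 9 outputs.
# functions = |B|^|A| = 9^24
= 79766443076872509863361

Number of functions = 79766443076872509863361


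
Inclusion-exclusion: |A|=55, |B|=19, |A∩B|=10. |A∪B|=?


|A ∪ B| = |A| + |B| - |A ∩ B|
= 55 + 19 - 10
= 64

|A ∪ B| = 64


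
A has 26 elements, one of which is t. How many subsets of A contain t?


Subsets of A containing t correspond to subsets of A \ {t}, which has 25 elements.
Count = 2^(n-1) = 2^25
= 33554432

Number of subsets containing t = 33554432


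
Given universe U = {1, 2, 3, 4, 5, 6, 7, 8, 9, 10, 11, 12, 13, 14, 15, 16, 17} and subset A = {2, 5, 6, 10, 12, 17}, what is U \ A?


Aᶜ = U \ A = elements in U but not in A
U = {1, 2, 3, 4, 5, 6, 7, 8, 9, 10, 11, 12, 13, 14, 15, 16, 17}
A = {2, 5, 6, 10, 12, 17}
Aᶜ = {1, 3, 4, 7, 8, 9, 11, 13, 14, 15, 16}

Aᶜ = {1, 3, 4, 7, 8, 9, 11, 13, 14, 15, 16}


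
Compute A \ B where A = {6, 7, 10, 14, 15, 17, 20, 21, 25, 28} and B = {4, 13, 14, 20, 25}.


A \ B = elements in A but not in B
A = {6, 7, 10, 14, 15, 17, 20, 21, 25, 28}
B = {4, 13, 14, 20, 25}
Remove from A any elements in B
A \ B = {6, 7, 10, 15, 17, 21, 28}

A \ B = {6, 7, 10, 15, 17, 21, 28}


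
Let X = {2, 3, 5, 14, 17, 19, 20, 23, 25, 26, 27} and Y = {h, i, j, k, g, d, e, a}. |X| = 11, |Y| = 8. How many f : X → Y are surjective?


n = |X| = 11, k = |Y| = 8. Surjections via inclusion-exclusion:
S(n,k) = Σ(-1)^i × C(k,i) × (k-i)^n, i=0 to k
i=0: (-1)^0×C(8,0)×8^11 = 8589934592
i=1: (-1)^1×C(8,1)×7^11 = -15818613944
i=2: (-1)^2×C(8,2)×6^11 = 10158317568
i=3: (-1)^3×C(8,3)×5^11 = -2734375000
i=4: (-1)^4×C(8,4)×4^11 = 293601280
i=5: (-1)^5×C(8,5)×3^11 = -9920232
i=6: (-1)^6×C(8,6)×2^11 = 57344
i=7: (-1)^7×C(8,7)×1^11 = -8
i=8: (-1)^8×C(8,8)×0^11 = 0
Total = 479001600

Number of surjections = 479001600


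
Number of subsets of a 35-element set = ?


Number of subsets = 2^n
= 2^35
= 34359738368

|P(A)| = 34359738368


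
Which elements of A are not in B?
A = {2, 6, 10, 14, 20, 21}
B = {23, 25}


A \ B = elements in A but not in B
A = {2, 6, 10, 14, 20, 21}
B = {23, 25}
Remove from A any elements in B
A \ B = {2, 6, 10, 14, 20, 21}

A \ B = {2, 6, 10, 14, 20, 21}


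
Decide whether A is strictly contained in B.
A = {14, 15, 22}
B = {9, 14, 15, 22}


A ⊂ B requires: A ⊆ B AND A ≠ B.
A ⊆ B? Yes
A = B? No
A ⊂ B: Yes (A is a proper subset of B)

Yes, A ⊂ B


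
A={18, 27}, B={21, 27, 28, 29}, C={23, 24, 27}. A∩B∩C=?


A ∩ B = {27}
(A ∩ B) ∩ C = {27}

A ∩ B ∩ C = {27}


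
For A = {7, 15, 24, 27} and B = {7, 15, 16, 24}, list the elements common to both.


A ∩ B = elements in both A and B
A = {7, 15, 24, 27}
B = {7, 15, 16, 24}
A ∩ B = {7, 15, 24}

A ∩ B = {7, 15, 24}


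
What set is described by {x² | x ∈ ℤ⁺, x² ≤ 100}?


Checking each candidate:
Condition: positive perfect squares ≤ 100
Result = {1, 4, 9, 16, 25, 36, 49, 64, 81, 100}

{1, 4, 9, 16, 25, 36, 49, 64, 81, 100}


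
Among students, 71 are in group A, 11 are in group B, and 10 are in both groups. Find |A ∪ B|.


|A ∪ B| = |A| + |B| - |A ∩ B|
= 71 + 11 - 10
= 72

|A ∪ B| = 72


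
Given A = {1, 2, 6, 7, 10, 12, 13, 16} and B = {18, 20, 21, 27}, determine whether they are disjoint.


Disjoint means A ∩ B = ∅.
A ∩ B = ∅
A ∩ B = ∅, so A and B are disjoint.

Yes, A and B are disjoint


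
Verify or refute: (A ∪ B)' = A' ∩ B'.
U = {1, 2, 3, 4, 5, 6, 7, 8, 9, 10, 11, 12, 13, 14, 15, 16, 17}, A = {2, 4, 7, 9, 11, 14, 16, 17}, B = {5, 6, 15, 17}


LHS: A ∪ B = {2, 4, 5, 6, 7, 9, 11, 14, 15, 16, 17}
(A ∪ B)' = U \ (A ∪ B) = {1, 3, 8, 10, 12, 13}
A' = {1, 3, 5, 6, 8, 10, 12, 13, 15}, B' = {1, 2, 3, 4, 7, 8, 9, 10, 11, 12, 13, 14, 16}
Claimed RHS: A' ∩ B' = {1, 3, 8, 10, 12, 13}
Identity is VALID: LHS = RHS = {1, 3, 8, 10, 12, 13} ✓

Identity is valid. (A ∪ B)' = A' ∩ B' = {1, 3, 8, 10, 12, 13}


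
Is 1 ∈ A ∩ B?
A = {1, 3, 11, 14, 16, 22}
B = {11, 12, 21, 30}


A = {1, 3, 11, 14, 16, 22}, B = {11, 12, 21, 30}
A ∩ B = elements in both A and B
A ∩ B = {11}
Checking if 1 ∈ A ∩ B
1 is not in A ∩ B → False

1 ∉ A ∩ B


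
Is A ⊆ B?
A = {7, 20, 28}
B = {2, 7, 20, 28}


A ⊆ B means every element of A is in B.
All elements of A are in B.
So A ⊆ B.

Yes, A ⊆ B


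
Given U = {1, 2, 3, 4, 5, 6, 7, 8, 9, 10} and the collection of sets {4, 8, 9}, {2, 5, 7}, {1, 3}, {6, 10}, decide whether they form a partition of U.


A partition requires: (1) non-empty parts, (2) pairwise disjoint, (3) union = U
Parts: {4, 8, 9}, {2, 5, 7}, {1, 3}, {6, 10}
Union of parts: {1, 2, 3, 4, 5, 6, 7, 8, 9, 10}
U = {1, 2, 3, 4, 5, 6, 7, 8, 9, 10}
All non-empty? True
Pairwise disjoint? True
Covers U? True

Yes, valid partition


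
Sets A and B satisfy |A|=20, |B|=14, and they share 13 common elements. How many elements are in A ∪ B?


|A ∪ B| = |A| + |B| - |A ∩ B|
= 20 + 14 - 13
= 21

|A ∪ B| = 21


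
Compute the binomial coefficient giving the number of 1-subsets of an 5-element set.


C(n,k) = n! / (k!(n-k)!)
C(5,1) = 5! / (1!4!)
= 5

C(5,1) = 5


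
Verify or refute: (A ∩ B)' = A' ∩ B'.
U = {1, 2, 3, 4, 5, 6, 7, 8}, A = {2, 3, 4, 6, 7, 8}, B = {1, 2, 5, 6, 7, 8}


LHS: A ∩ B = {2, 6, 7, 8}
(A ∩ B)' = U \ (A ∩ B) = {1, 3, 4, 5}
A' = {1, 5}, B' = {3, 4}
Claimed RHS: A' ∩ B' = ∅
Identity is INVALID: LHS = {1, 3, 4, 5} but the RHS claimed here equals ∅. The correct form is (A ∩ B)' = A' ∪ B'.

Identity is invalid: (A ∩ B)' = {1, 3, 4, 5} but A' ∩ B' = ∅. The correct De Morgan law is (A ∩ B)' = A' ∪ B'.


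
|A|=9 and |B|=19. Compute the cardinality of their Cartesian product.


|A × B| = |A| × |B|
= 9 × 19
= 171

|A × B| = 171


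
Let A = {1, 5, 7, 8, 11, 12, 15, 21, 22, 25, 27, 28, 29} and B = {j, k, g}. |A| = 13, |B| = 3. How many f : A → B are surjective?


n = |A| = 13, k = |B| = 3. Surjections via inclusion-exclusion:
S(n,k) = Σ(-1)^i × C(k,i) × (k-i)^n, i=0 to k
i=0: (-1)^0×C(3,0)×3^13 = 1594323
i=1: (-1)^1×C(3,1)×2^13 = -24576
i=2: (-1)^2×C(3,2)×1^13 = 3
i=3: (-1)^3×C(3,3)×0^13 = 0
Total = 1569750

Number of surjections = 1569750


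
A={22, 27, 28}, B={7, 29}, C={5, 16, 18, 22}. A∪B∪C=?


A ∪ B = {7, 22, 27, 28, 29}
(A ∪ B) ∪ C = {5, 7, 16, 18, 22, 27, 28, 29}

A ∪ B ∪ C = {5, 7, 16, 18, 22, 27, 28, 29}


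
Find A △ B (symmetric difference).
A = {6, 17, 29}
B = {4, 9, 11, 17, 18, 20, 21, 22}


A △ B = (A \ B) ∪ (B \ A) = elements in exactly one of A or B
A \ B = {6, 29}
B \ A = {4, 9, 11, 18, 20, 21, 22}
A △ B = {4, 6, 9, 11, 18, 20, 21, 22, 29}

A △ B = {4, 6, 9, 11, 18, 20, 21, 22, 29}


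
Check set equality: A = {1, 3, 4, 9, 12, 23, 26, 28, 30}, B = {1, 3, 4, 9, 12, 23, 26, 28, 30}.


Two sets are equal iff they have exactly the same elements.
A = {1, 3, 4, 9, 12, 23, 26, 28, 30}
B = {1, 3, 4, 9, 12, 23, 26, 28, 30}
Same elements → A = B

Yes, A = B


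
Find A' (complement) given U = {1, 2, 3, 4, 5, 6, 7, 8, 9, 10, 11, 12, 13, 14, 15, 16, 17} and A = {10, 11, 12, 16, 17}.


Aᶜ = U \ A = elements in U but not in A
U = {1, 2, 3, 4, 5, 6, 7, 8, 9, 10, 11, 12, 13, 14, 15, 16, 17}
A = {10, 11, 12, 16, 17}
Aᶜ = {1, 2, 3, 4, 5, 6, 7, 8, 9, 13, 14, 15}

Aᶜ = {1, 2, 3, 4, 5, 6, 7, 8, 9, 13, 14, 15}


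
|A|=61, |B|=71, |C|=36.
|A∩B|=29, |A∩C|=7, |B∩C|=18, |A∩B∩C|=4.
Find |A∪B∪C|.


|A∪B∪C| = |A|+|B|+|C| - |A∩B|-|A∩C|-|B∩C| + |A∩B∩C|
= 61+71+36 - 29-7-18 + 4
= 168 - 54 + 4
= 118

|A ∪ B ∪ C| = 118


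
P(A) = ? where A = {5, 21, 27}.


|A| = 3, so |P(A)| = 2^3 = 8
Enumerate subsets by cardinality (0 to 3):
∅, {5}, {21}, {27}, {5, 21}, {5, 27}, {21, 27}, {5, 21, 27}

P(A) has 8 subsets: ∅, {5}, {21}, {27}, {5, 21}, {5, 27}, {21, 27}, {5, 21, 27}


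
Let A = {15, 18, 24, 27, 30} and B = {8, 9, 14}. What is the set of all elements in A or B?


A ∪ B = all elements in A or B (or both)
A = {15, 18, 24, 27, 30}
B = {8, 9, 14}
A ∪ B = {8, 9, 14, 15, 18, 24, 27, 30}

A ∪ B = {8, 9, 14, 15, 18, 24, 27, 30}


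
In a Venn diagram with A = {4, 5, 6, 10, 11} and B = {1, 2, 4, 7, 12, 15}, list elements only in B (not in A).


A = {4, 5, 6, 10, 11}
B = {1, 2, 4, 7, 12, 15}
Region: only in B (not in A)
Elements: {1, 2, 7, 12, 15}

Elements only in B (not in A): {1, 2, 7, 12, 15}


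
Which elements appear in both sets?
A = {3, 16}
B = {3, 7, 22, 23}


A ∩ B = elements in both A and B
A = {3, 16}
B = {3, 7, 22, 23}
A ∩ B = {3}

A ∩ B = {3}


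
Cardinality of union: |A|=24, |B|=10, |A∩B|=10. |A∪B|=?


|A ∪ B| = |A| + |B| - |A ∩ B|
= 24 + 10 - 10
= 24

|A ∪ B| = 24


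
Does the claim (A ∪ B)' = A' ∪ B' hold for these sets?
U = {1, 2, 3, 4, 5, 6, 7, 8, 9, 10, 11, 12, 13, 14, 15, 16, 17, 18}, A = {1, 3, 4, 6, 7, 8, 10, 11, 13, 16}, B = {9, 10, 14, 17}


LHS: A ∪ B = {1, 3, 4, 6, 7, 8, 9, 10, 11, 13, 14, 16, 17}
(A ∪ B)' = U \ (A ∪ B) = {2, 5, 12, 15, 18}
A' = {2, 5, 9, 12, 14, 15, 17, 18}, B' = {1, 2, 3, 4, 5, 6, 7, 8, 11, 12, 13, 15, 16, 18}
Claimed RHS: A' ∪ B' = {1, 2, 3, 4, 5, 6, 7, 8, 9, 11, 12, 13, 14, 15, 16, 17, 18}
Identity is INVALID: LHS = {2, 5, 12, 15, 18} but the RHS claimed here equals {1, 2, 3, 4, 5, 6, 7, 8, 9, 11, 12, 13, 14, 15, 16, 17, 18}. The correct form is (A ∪ B)' = A' ∩ B'.

Identity is invalid: (A ∪ B)' = {2, 5, 12, 15, 18} but A' ∪ B' = {1, 2, 3, 4, 5, 6, 7, 8, 9, 11, 12, 13, 14, 15, 16, 17, 18}. The correct De Morgan law is (A ∪ B)' = A' ∩ B'.


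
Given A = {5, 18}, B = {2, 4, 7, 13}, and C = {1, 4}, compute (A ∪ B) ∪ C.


A ∪ B = {2, 4, 5, 7, 13, 18}
(A ∪ B) ∪ C = {1, 2, 4, 5, 7, 13, 18}

A ∪ B ∪ C = {1, 2, 4, 5, 7, 13, 18}


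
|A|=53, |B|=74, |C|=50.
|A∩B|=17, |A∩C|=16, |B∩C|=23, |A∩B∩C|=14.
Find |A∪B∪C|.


|A∪B∪C| = |A|+|B|+|C| - |A∩B|-|A∩C|-|B∩C| + |A∩B∩C|
= 53+74+50 - 17-16-23 + 14
= 177 - 56 + 14
= 135

|A ∪ B ∪ C| = 135


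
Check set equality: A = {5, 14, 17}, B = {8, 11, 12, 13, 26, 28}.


Two sets are equal iff they have exactly the same elements.
A = {5, 14, 17}
B = {8, 11, 12, 13, 26, 28}
Differences: {5, 8, 11, 12, 13, 14, 17, 26, 28}
A ≠ B

No, A ≠ B


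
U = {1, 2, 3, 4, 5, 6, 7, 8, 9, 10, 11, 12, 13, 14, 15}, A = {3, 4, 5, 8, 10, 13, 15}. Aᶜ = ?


Aᶜ = U \ A = elements in U but not in A
U = {1, 2, 3, 4, 5, 6, 7, 8, 9, 10, 11, 12, 13, 14, 15}
A = {3, 4, 5, 8, 10, 13, 15}
Aᶜ = {1, 2, 6, 7, 9, 11, 12, 14}

Aᶜ = {1, 2, 6, 7, 9, 11, 12, 14}


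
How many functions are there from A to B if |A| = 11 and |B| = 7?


Each of |A| = 11 inputs maps to any of |B| = 7 outputs.
# functions = |B|^|A| = 7^11
= 1977326743

Number of functions = 1977326743


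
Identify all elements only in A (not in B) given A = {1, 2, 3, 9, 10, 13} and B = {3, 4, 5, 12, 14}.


A = {1, 2, 3, 9, 10, 13}
B = {3, 4, 5, 12, 14}
Region: only in A (not in B)
Elements: {1, 2, 9, 10, 13}

Elements only in A (not in B): {1, 2, 9, 10, 13}


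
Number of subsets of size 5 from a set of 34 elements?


C(n,k) = n! / (k!(n-k)!)
C(34,5) = 34! / (5!29!)
= 278256

C(34,5) = 278256


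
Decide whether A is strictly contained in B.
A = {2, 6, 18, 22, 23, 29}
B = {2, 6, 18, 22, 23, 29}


A ⊂ B requires: A ⊆ B AND A ≠ B.
A ⊆ B? Yes
A = B? Yes
A = B, so A is not a PROPER subset.

No, A is not a proper subset of B


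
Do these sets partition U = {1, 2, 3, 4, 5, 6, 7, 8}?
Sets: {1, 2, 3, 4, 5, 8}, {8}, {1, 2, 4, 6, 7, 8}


A partition requires: (1) non-empty parts, (2) pairwise disjoint, (3) union = U
Parts: {1, 2, 3, 4, 5, 8}, {8}, {1, 2, 4, 6, 7, 8}
Union of parts: {1, 2, 3, 4, 5, 6, 7, 8}
U = {1, 2, 3, 4, 5, 6, 7, 8}
All non-empty? True
Pairwise disjoint? False
Covers U? True

No, not a valid partition


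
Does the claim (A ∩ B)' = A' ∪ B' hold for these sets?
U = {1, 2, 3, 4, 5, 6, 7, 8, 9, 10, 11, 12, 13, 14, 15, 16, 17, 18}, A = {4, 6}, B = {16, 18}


LHS: A ∩ B = ∅
(A ∩ B)' = U \ (A ∩ B) = {1, 2, 3, 4, 5, 6, 7, 8, 9, 10, 11, 12, 13, 14, 15, 16, 17, 18}
A' = {1, 2, 3, 5, 7, 8, 9, 10, 11, 12, 13, 14, 15, 16, 17, 18}, B' = {1, 2, 3, 4, 5, 6, 7, 8, 9, 10, 11, 12, 13, 14, 15, 17}
Claimed RHS: A' ∪ B' = {1, 2, 3, 4, 5, 6, 7, 8, 9, 10, 11, 12, 13, 14, 15, 16, 17, 18}
Identity is VALID: LHS = RHS = {1, 2, 3, 4, 5, 6, 7, 8, 9, 10, 11, 12, 13, 14, 15, 16, 17, 18} ✓

Identity is valid. (A ∩ B)' = A' ∪ B' = {1, 2, 3, 4, 5, 6, 7, 8, 9, 10, 11, 12, 13, 14, 15, 16, 17, 18}


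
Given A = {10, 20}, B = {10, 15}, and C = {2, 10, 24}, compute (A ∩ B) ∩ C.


A ∩ B = {10}
(A ∩ B) ∩ C = {10}

A ∩ B ∩ C = {10}


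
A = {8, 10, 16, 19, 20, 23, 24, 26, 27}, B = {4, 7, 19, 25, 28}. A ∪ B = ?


A ∪ B = all elements in A or B (or both)
A = {8, 10, 16, 19, 20, 23, 24, 26, 27}
B = {4, 7, 19, 25, 28}
A ∪ B = {4, 7, 8, 10, 16, 19, 20, 23, 24, 25, 26, 27, 28}

A ∪ B = {4, 7, 8, 10, 16, 19, 20, 23, 24, 25, 26, 27, 28}


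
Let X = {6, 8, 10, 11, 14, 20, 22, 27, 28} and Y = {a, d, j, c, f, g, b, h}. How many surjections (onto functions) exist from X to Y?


n = |X| = 9, k = |Y| = 8. Surjections via inclusion-exclusion:
S(n,k) = Σ(-1)^i × C(k,i) × (k-i)^n, i=0 to k
i=0: (-1)^0×C(8,0)×8^9 = 134217728
i=1: (-1)^1×C(8,1)×7^9 = -322828856
i=2: (-1)^2×C(8,2)×6^9 = 282175488
i=3: (-1)^3×C(8,3)×5^9 = -109375000
i=4: (-1)^4×C(8,4)×4^9 = 18350080
i=5: (-1)^5×C(8,5)×3^9 = -1102248
i=6: (-1)^6×C(8,6)×2^9 = 14336
i=7: (-1)^7×C(8,7)×1^9 = -8
i=8: (-1)^8×C(8,8)×0^9 = 0
Total = 1451520

Number of surjections = 1451520


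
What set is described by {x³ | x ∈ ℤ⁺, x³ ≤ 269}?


Checking each candidate:
Condition: positive perfect cubes ≤ 269
Result = {1, 8, 27, 64, 125, 216}

{1, 8, 27, 64, 125, 216}


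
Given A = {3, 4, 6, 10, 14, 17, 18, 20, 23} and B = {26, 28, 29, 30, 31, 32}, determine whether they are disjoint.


Disjoint means A ∩ B = ∅.
A ∩ B = ∅
A ∩ B = ∅, so A and B are disjoint.

Yes, A and B are disjoint


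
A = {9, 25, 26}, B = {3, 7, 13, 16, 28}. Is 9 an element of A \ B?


A = {9, 25, 26}, B = {3, 7, 13, 16, 28}
A \ B = elements in A but not in B
A \ B = {9, 25, 26}
Checking if 9 ∈ A \ B
9 is in A \ B → True

9 ∈ A \ B


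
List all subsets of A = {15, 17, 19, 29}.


|A| = 4, so |P(A)| = 2^4 = 16
Enumerate subsets by cardinality (0 to 4):
∅, {15}, {17}, {19}, {29}, {15, 17}, {15, 19}, {15, 29}, {17, 19}, {17, 29}, {19, 29}, {15, 17, 19}, {15, 17, 29}, {15, 19, 29}, {17, 19, 29}, {15, 17, 19, 29}

P(A) has 16 subsets: ∅, {15}, {17}, {19}, {29}, {15, 17}, {15, 19}, {15, 29}, {17, 19}, {17, 29}, {19, 29}, {15, 17, 19}, {15, 17, 29}, {15, 19, 29}, {17, 19, 29}, {15, 17, 19, 29}


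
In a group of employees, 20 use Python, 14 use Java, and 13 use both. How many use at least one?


|A ∪ B| = |A| + |B| - |A ∩ B|
= 20 + 14 - 13
= 21

|A ∪ B| = 21


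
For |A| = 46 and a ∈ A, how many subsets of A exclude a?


Subsets of A avoiding a are subsets of A \ {a}, which has 45 elements.
Count = 2^(n-1) = 2^45
= 35184372088832

Number of subsets avoiding a = 35184372088832


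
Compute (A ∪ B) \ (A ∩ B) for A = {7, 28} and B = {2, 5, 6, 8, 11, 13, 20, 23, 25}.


A △ B = (A \ B) ∪ (B \ A) = elements in exactly one of A or B
A \ B = {7, 28}
B \ A = {2, 5, 6, 8, 11, 13, 20, 23, 25}
A △ B = {2, 5, 6, 7, 8, 11, 13, 20, 23, 25, 28}

A △ B = {2, 5, 6, 7, 8, 11, 13, 20, 23, 25, 28}


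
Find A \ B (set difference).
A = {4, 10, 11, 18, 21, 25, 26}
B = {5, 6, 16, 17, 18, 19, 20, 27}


A \ B = elements in A but not in B
A = {4, 10, 11, 18, 21, 25, 26}
B = {5, 6, 16, 17, 18, 19, 20, 27}
Remove from A any elements in B
A \ B = {4, 10, 11, 21, 25, 26}

A \ B = {4, 10, 11, 21, 25, 26}


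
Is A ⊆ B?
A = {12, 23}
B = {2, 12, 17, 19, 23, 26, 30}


A ⊆ B means every element of A is in B.
All elements of A are in B.
So A ⊆ B.

Yes, A ⊆ B


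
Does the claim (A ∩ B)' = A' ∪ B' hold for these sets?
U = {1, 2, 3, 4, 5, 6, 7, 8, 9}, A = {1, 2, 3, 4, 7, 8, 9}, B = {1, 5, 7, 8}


LHS: A ∩ B = {1, 7, 8}
(A ∩ B)' = U \ (A ∩ B) = {2, 3, 4, 5, 6, 9}
A' = {5, 6}, B' = {2, 3, 4, 6, 9}
Claimed RHS: A' ∪ B' = {2, 3, 4, 5, 6, 9}
Identity is VALID: LHS = RHS = {2, 3, 4, 5, 6, 9} ✓

Identity is valid. (A ∩ B)' = A' ∪ B' = {2, 3, 4, 5, 6, 9}


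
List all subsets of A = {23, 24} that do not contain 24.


A subset of A that omits 24 is a subset of A \ {24}, so there are 2^(n-1) = 2^1 = 2 of them.
Subsets excluding 24: ∅, {23}

Subsets excluding 24 (2 total): ∅, {23}


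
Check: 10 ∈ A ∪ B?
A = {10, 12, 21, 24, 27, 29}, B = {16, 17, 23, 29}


A = {10, 12, 21, 24, 27, 29}, B = {16, 17, 23, 29}
A ∪ B = all elements in A or B
A ∪ B = {10, 12, 16, 17, 21, 23, 24, 27, 29}
Checking if 10 ∈ A ∪ B
10 is in A ∪ B → True

10 ∈ A ∪ B


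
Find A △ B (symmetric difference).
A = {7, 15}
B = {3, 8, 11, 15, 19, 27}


A △ B = (A \ B) ∪ (B \ A) = elements in exactly one of A or B
A \ B = {7}
B \ A = {3, 8, 11, 19, 27}
A △ B = {3, 7, 8, 11, 19, 27}

A △ B = {3, 7, 8, 11, 19, 27}


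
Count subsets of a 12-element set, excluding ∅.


Total subsets = 2^n = 2^12 = 4096
Non-empty subsets exclude the empty set: 2^n - 1
= 4096 - 1
= 4095

Number of non-empty subsets = 4095


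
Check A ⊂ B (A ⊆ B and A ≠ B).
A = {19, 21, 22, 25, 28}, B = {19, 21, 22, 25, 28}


A ⊂ B requires: A ⊆ B AND A ≠ B.
A ⊆ B? Yes
A = B? Yes
A = B, so A is not a PROPER subset.

No, A is not a proper subset of B


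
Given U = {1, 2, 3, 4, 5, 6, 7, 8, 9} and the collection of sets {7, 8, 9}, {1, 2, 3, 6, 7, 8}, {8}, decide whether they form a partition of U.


A partition requires: (1) non-empty parts, (2) pairwise disjoint, (3) union = U
Parts: {7, 8, 9}, {1, 2, 3, 6, 7, 8}, {8}
Union of parts: {1, 2, 3, 6, 7, 8, 9}
U = {1, 2, 3, 4, 5, 6, 7, 8, 9}
All non-empty? True
Pairwise disjoint? False
Covers U? False

No, not a valid partition


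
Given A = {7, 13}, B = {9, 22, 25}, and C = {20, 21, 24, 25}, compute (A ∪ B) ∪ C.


A ∪ B = {7, 9, 13, 22, 25}
(A ∪ B) ∪ C = {7, 9, 13, 20, 21, 22, 24, 25}

A ∪ B ∪ C = {7, 9, 13, 20, 21, 22, 24, 25}


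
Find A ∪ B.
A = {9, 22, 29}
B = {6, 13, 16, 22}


A ∪ B = all elements in A or B (or both)
A = {9, 22, 29}
B = {6, 13, 16, 22}
A ∪ B = {6, 9, 13, 16, 22, 29}

A ∪ B = {6, 9, 13, 16, 22, 29}


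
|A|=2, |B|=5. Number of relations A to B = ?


A relation from A to B is any subset of A × B.
|A × B| = 2 × 5 = 10
# relations = 2^|A × B| = 2^10 = 1024

Number of relations = 1024


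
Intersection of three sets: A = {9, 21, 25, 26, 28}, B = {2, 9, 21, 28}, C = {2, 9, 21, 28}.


A ∩ B = {9, 21, 28}
(A ∩ B) ∩ C = {9, 21, 28}

A ∩ B ∩ C = {9, 21, 28}


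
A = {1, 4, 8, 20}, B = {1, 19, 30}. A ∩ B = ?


A ∩ B = elements in both A and B
A = {1, 4, 8, 20}
B = {1, 19, 30}
A ∩ B = {1}

A ∩ B = {1}


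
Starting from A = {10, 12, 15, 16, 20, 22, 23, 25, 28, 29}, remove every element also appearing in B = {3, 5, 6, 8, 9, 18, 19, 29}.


A \ B = elements in A but not in B
A = {10, 12, 15, 16, 20, 22, 23, 25, 28, 29}
B = {3, 5, 6, 8, 9, 18, 19, 29}
Remove from A any elements in B
A \ B = {10, 12, 15, 16, 20, 22, 23, 25, 28}

A \ B = {10, 12, 15, 16, 20, 22, 23, 25, 28}


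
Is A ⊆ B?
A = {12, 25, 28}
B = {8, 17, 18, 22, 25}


A ⊆ B means every element of A is in B.
Elements in A not in B: {12, 28}
So A ⊄ B.

No, A ⊄ B


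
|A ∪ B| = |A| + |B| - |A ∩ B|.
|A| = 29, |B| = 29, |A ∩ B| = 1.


|A ∪ B| = |A| + |B| - |A ∩ B|
= 29 + 29 - 1
= 57

|A ∪ B| = 57


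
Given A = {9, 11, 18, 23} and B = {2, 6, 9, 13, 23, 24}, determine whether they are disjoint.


Disjoint means A ∩ B = ∅.
A ∩ B = {9, 23}
A ∩ B ≠ ∅, so A and B are NOT disjoint.

No, A and B are not disjoint (A ∩ B = {9, 23})


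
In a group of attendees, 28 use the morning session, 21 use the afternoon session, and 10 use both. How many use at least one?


|A ∪ B| = |A| + |B| - |A ∩ B|
= 28 + 21 - 10
= 39

|A ∪ B| = 39


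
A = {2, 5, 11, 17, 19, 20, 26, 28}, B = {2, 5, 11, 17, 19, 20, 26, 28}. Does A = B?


Two sets are equal iff they have exactly the same elements.
A = {2, 5, 11, 17, 19, 20, 26, 28}
B = {2, 5, 11, 17, 19, 20, 26, 28}
Same elements → A = B

Yes, A = B


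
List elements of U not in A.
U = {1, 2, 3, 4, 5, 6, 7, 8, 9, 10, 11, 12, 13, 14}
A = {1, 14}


Aᶜ = U \ A = elements in U but not in A
U = {1, 2, 3, 4, 5, 6, 7, 8, 9, 10, 11, 12, 13, 14}
A = {1, 14}
Aᶜ = {2, 3, 4, 5, 6, 7, 8, 9, 10, 11, 12, 13}

Aᶜ = {2, 3, 4, 5, 6, 7, 8, 9, 10, 11, 12, 13}


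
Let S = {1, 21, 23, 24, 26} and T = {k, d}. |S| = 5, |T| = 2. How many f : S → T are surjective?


n = |S| = 5, k = |T| = 2. Surjections via inclusion-exclusion:
S(n,k) = Σ(-1)^i × C(k,i) × (k-i)^n, i=0 to k
i=0: (-1)^0×C(2,0)×2^5 = 32
i=1: (-1)^1×C(2,1)×1^5 = -2
i=2: (-1)^2×C(2,2)×0^5 = 0
Total = 30

Number of surjections = 30


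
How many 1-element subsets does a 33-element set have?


C(n,k) = n! / (k!(n-k)!)
C(33,1) = 33! / (1!32!)
= 33

C(33,1) = 33


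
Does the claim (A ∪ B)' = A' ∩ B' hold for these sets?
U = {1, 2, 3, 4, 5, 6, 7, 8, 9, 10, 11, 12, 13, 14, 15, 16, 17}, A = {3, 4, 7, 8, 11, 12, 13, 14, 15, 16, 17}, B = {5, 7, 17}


LHS: A ∪ B = {3, 4, 5, 7, 8, 11, 12, 13, 14, 15, 16, 17}
(A ∪ B)' = U \ (A ∪ B) = {1, 2, 6, 9, 10}
A' = {1, 2, 5, 6, 9, 10}, B' = {1, 2, 3, 4, 6, 8, 9, 10, 11, 12, 13, 14, 15, 16}
Claimed RHS: A' ∩ B' = {1, 2, 6, 9, 10}
Identity is VALID: LHS = RHS = {1, 2, 6, 9, 10} ✓

Identity is valid. (A ∪ B)' = A' ∩ B' = {1, 2, 6, 9, 10}


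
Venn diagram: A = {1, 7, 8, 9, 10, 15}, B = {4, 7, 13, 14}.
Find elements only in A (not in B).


A = {1, 7, 8, 9, 10, 15}
B = {4, 7, 13, 14}
Region: only in A (not in B)
Elements: {1, 8, 9, 10, 15}

Elements only in A (not in B): {1, 8, 9, 10, 15}


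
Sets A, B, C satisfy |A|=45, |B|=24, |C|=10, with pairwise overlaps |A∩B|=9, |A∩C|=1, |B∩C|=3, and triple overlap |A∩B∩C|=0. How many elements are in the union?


|A∪B∪C| = |A|+|B|+|C| - |A∩B|-|A∩C|-|B∩C| + |A∩B∩C|
= 45+24+10 - 9-1-3 + 0
= 79 - 13 + 0
= 66

|A ∪ B ∪ C| = 66


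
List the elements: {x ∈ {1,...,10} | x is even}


Checking each candidate:
Condition: even numbers in {1,...,10}
Result = {2, 4, 6, 8, 10}

{2, 4, 6, 8, 10}


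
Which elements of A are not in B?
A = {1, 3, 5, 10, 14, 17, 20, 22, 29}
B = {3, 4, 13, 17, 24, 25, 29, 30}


A \ B = elements in A but not in B
A = {1, 3, 5, 10, 14, 17, 20, 22, 29}
B = {3, 4, 13, 17, 24, 25, 29, 30}
Remove from A any elements in B
A \ B = {1, 5, 10, 14, 20, 22}

A \ B = {1, 5, 10, 14, 20, 22}


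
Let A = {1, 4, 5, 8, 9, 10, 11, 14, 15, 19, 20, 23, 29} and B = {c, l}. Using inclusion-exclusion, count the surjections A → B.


n = |A| = 13, k = |B| = 2. Surjections via inclusion-exclusion:
S(n,k) = Σ(-1)^i × C(k,i) × (k-i)^n, i=0 to k
i=0: (-1)^0×C(2,0)×2^13 = 8192
i=1: (-1)^1×C(2,1)×1^13 = -2
i=2: (-1)^2×C(2,2)×0^13 = 0
Total = 8190

Number of surjections = 8190


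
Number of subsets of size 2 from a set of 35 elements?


C(n,k) = n! / (k!(n-k)!)
C(35,2) = 35! / (2!33!)
= 595

C(35,2) = 595


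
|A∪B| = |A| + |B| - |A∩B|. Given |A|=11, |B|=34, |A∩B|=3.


|A ∪ B| = |A| + |B| - |A ∩ B|
= 11 + 34 - 3
= 42

|A ∪ B| = 42


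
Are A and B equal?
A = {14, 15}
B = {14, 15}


Two sets are equal iff they have exactly the same elements.
A = {14, 15}
B = {14, 15}
Same elements → A = B

Yes, A = B


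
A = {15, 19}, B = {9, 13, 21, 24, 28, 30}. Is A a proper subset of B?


A ⊂ B requires: A ⊆ B AND A ≠ B.
A ⊆ B? No
A ⊄ B, so A is not a proper subset.

No, A is not a proper subset of B


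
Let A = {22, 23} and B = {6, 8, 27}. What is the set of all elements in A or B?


A ∪ B = all elements in A or B (or both)
A = {22, 23}
B = {6, 8, 27}
A ∪ B = {6, 8, 22, 23, 27}

A ∪ B = {6, 8, 22, 23, 27}


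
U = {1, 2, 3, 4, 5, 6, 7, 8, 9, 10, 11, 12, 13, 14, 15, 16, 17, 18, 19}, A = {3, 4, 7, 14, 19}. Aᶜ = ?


Aᶜ = U \ A = elements in U but not in A
U = {1, 2, 3, 4, 5, 6, 7, 8, 9, 10, 11, 12, 13, 14, 15, 16, 17, 18, 19}
A = {3, 4, 7, 14, 19}
Aᶜ = {1, 2, 5, 6, 8, 9, 10, 11, 12, 13, 15, 16, 17, 18}

Aᶜ = {1, 2, 5, 6, 8, 9, 10, 11, 12, 13, 15, 16, 17, 18}


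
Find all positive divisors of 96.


Checking each candidate:
Condition: positive divisors of 96
Result = {1, 2, 3, 4, 6, 8, 12, 16, 24, 32, 48, 96}

{1, 2, 3, 4, 6, 8, 12, 16, 24, 32, 48, 96}


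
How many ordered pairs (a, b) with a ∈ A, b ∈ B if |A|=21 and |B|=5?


|A × B| = |A| × |B|
= 21 × 5
= 105

|A × B| = 105


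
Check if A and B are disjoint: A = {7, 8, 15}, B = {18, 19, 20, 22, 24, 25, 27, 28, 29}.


Disjoint means A ∩ B = ∅.
A ∩ B = ∅
A ∩ B = ∅, so A and B are disjoint.

Yes, A and B are disjoint


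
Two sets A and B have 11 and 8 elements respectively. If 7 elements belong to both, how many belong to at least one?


|A ∪ B| = |A| + |B| - |A ∩ B|
= 11 + 8 - 7
= 12

|A ∪ B| = 12


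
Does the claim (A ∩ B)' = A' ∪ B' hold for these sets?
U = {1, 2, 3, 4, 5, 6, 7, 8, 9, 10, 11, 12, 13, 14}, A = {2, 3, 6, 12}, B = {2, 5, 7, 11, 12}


LHS: A ∩ B = {2, 12}
(A ∩ B)' = U \ (A ∩ B) = {1, 3, 4, 5, 6, 7, 8, 9, 10, 11, 13, 14}
A' = {1, 4, 5, 7, 8, 9, 10, 11, 13, 14}, B' = {1, 3, 4, 6, 8, 9, 10, 13, 14}
Claimed RHS: A' ∪ B' = {1, 3, 4, 5, 6, 7, 8, 9, 10, 11, 13, 14}
Identity is VALID: LHS = RHS = {1, 3, 4, 5, 6, 7, 8, 9, 10, 11, 13, 14} ✓

Identity is valid. (A ∩ B)' = A' ∪ B' = {1, 3, 4, 5, 6, 7, 8, 9, 10, 11, 13, 14}


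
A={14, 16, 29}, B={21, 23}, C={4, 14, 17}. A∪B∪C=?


A ∪ B = {14, 16, 21, 23, 29}
(A ∪ B) ∪ C = {4, 14, 16, 17, 21, 23, 29}

A ∪ B ∪ C = {4, 14, 16, 17, 21, 23, 29}


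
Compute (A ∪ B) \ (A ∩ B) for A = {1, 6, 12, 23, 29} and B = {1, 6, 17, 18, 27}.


A △ B = (A \ B) ∪ (B \ A) = elements in exactly one of A or B
A \ B = {12, 23, 29}
B \ A = {17, 18, 27}
A △ B = {12, 17, 18, 23, 27, 29}

A △ B = {12, 17, 18, 23, 27, 29}


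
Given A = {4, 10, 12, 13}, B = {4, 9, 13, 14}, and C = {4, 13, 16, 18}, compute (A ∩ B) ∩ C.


A ∩ B = {4, 13}
(A ∩ B) ∩ C = {4, 13}

A ∩ B ∩ C = {4, 13}


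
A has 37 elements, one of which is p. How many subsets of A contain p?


Subsets of A containing p correspond to subsets of A \ {p}, which has 36 elements.
Count = 2^(n-1) = 2^36
= 68719476736

Number of subsets containing p = 68719476736


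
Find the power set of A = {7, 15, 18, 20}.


|A| = 4, so |P(A)| = 2^4 = 16
Enumerate subsets by cardinality (0 to 4):
∅, {7}, {15}, {18}, {20}, {7, 15}, {7, 18}, {7, 20}, {15, 18}, {15, 20}, {18, 20}, {7, 15, 18}, {7, 15, 20}, {7, 18, 20}, {15, 18, 20}, {7, 15, 18, 20}

P(A) has 16 subsets: ∅, {7}, {15}, {18}, {20}, {7, 15}, {7, 18}, {7, 20}, {15, 18}, {15, 20}, {18, 20}, {7, 15, 18}, {7, 15, 20}, {7, 18, 20}, {15, 18, 20}, {7, 15, 18, 20}


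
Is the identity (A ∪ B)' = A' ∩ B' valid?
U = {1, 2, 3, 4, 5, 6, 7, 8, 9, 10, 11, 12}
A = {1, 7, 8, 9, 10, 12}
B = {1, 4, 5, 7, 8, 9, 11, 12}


LHS: A ∪ B = {1, 4, 5, 7, 8, 9, 10, 11, 12}
(A ∪ B)' = U \ (A ∪ B) = {2, 3, 6}
A' = {2, 3, 4, 5, 6, 11}, B' = {2, 3, 6, 10}
Claimed RHS: A' ∩ B' = {2, 3, 6}
Identity is VALID: LHS = RHS = {2, 3, 6} ✓

Identity is valid. (A ∪ B)' = A' ∩ B' = {2, 3, 6}


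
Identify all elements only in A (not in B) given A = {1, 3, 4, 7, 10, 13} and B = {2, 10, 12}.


A = {1, 3, 4, 7, 10, 13}
B = {2, 10, 12}
Region: only in A (not in B)
Elements: {1, 3, 4, 7, 13}

Elements only in A (not in B): {1, 3, 4, 7, 13}


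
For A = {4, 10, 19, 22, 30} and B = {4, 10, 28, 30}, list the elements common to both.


A ∩ B = elements in both A and B
A = {4, 10, 19, 22, 30}
B = {4, 10, 28, 30}
A ∩ B = {4, 10, 30}

A ∩ B = {4, 10, 30}


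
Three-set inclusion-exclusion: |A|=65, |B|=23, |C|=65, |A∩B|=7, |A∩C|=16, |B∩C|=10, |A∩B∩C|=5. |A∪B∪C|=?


|A∪B∪C| = |A|+|B|+|C| - |A∩B|-|A∩C|-|B∩C| + |A∩B∩C|
= 65+23+65 - 7-16-10 + 5
= 153 - 33 + 5
= 125

|A ∪ B ∪ C| = 125


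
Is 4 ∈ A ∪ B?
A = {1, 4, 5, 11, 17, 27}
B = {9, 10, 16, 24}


A = {1, 4, 5, 11, 17, 27}, B = {9, 10, 16, 24}
A ∪ B = all elements in A or B
A ∪ B = {1, 4, 5, 9, 10, 11, 16, 17, 24, 27}
Checking if 4 ∈ A ∪ B
4 is in A ∪ B → True

4 ∈ A ∪ B


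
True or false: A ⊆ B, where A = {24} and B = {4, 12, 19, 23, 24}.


A ⊆ B means every element of A is in B.
All elements of A are in B.
So A ⊆ B.

Yes, A ⊆ B


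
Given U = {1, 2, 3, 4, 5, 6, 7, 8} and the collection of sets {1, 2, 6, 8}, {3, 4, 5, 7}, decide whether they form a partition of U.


A partition requires: (1) non-empty parts, (2) pairwise disjoint, (3) union = U
Parts: {1, 2, 6, 8}, {3, 4, 5, 7}
Union of parts: {1, 2, 3, 4, 5, 6, 7, 8}
U = {1, 2, 3, 4, 5, 6, 7, 8}
All non-empty? True
Pairwise disjoint? True
Covers U? True

Yes, valid partition


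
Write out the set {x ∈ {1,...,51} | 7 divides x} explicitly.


Checking each candidate:
Condition: multiples of 7 in {1,...,51}
Result = {7, 14, 21, 28, 35, 42, 49}

{7, 14, 21, 28, 35, 42, 49}


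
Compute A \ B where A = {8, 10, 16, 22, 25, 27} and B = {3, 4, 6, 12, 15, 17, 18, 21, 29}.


A \ B = elements in A but not in B
A = {8, 10, 16, 22, 25, 27}
B = {3, 4, 6, 12, 15, 17, 18, 21, 29}
Remove from A any elements in B
A \ B = {8, 10, 16, 22, 25, 27}

A \ B = {8, 10, 16, 22, 25, 27}


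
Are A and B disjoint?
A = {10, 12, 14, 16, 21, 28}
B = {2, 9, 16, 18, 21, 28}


Disjoint means A ∩ B = ∅.
A ∩ B = {16, 21, 28}
A ∩ B ≠ ∅, so A and B are NOT disjoint.

No, A and B are not disjoint (A ∩ B = {16, 21, 28})


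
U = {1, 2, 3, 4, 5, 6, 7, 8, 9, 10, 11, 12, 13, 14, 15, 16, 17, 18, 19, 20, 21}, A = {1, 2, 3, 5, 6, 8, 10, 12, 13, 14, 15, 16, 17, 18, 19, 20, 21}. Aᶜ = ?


Aᶜ = U \ A = elements in U but not in A
U = {1, 2, 3, 4, 5, 6, 7, 8, 9, 10, 11, 12, 13, 14, 15, 16, 17, 18, 19, 20, 21}
A = {1, 2, 3, 5, 6, 8, 10, 12, 13, 14, 15, 16, 17, 18, 19, 20, 21}
Aᶜ = {4, 7, 9, 11}

Aᶜ = {4, 7, 9, 11}


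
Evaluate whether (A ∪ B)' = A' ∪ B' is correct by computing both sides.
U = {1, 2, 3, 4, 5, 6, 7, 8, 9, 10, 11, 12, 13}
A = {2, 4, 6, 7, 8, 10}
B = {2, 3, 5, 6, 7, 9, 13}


LHS: A ∪ B = {2, 3, 4, 5, 6, 7, 8, 9, 10, 13}
(A ∪ B)' = U \ (A ∪ B) = {1, 11, 12}
A' = {1, 3, 5, 9, 11, 12, 13}, B' = {1, 4, 8, 10, 11, 12}
Claimed RHS: A' ∪ B' = {1, 3, 4, 5, 8, 9, 10, 11, 12, 13}
Identity is INVALID: LHS = {1, 11, 12} but the RHS claimed here equals {1, 3, 4, 5, 8, 9, 10, 11, 12, 13}. The correct form is (A ∪ B)' = A' ∩ B'.

Identity is invalid: (A ∪ B)' = {1, 11, 12} but A' ∪ B' = {1, 3, 4, 5, 8, 9, 10, 11, 12, 13}. The correct De Morgan law is (A ∪ B)' = A' ∩ B'.


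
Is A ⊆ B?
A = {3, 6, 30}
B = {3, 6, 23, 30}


A ⊆ B means every element of A is in B.
All elements of A are in B.
So A ⊆ B.

Yes, A ⊆ B


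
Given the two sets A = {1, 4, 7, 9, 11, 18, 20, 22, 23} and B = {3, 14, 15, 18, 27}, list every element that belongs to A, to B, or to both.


A ∪ B = all elements in A or B (or both)
A = {1, 4, 7, 9, 11, 18, 20, 22, 23}
B = {3, 14, 15, 18, 27}
A ∪ B = {1, 3, 4, 7, 9, 11, 14, 15, 18, 20, 22, 23, 27}

A ∪ B = {1, 3, 4, 7, 9, 11, 14, 15, 18, 20, 22, 23, 27}


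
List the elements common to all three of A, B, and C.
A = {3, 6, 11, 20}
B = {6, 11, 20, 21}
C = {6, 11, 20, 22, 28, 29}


A ∩ B = {6, 11, 20}
(A ∩ B) ∩ C = {6, 11, 20}

A ∩ B ∩ C = {6, 11, 20}


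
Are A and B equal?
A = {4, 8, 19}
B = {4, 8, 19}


Two sets are equal iff they have exactly the same elements.
A = {4, 8, 19}
B = {4, 8, 19}
Same elements → A = B

Yes, A = B


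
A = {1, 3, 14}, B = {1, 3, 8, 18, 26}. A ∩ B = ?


A ∩ B = elements in both A and B
A = {1, 3, 14}
B = {1, 3, 8, 18, 26}
A ∩ B = {1, 3}

A ∩ B = {1, 3}


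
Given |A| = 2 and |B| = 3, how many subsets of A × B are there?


A relation from A to B is any subset of A × B.
|A × B| = 2 × 3 = 6
# relations = 2^|A × B| = 2^6 = 64

Number of relations = 64


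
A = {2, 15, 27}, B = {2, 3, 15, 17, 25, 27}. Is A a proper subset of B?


A ⊂ B requires: A ⊆ B AND A ≠ B.
A ⊆ B? Yes
A = B? No
A ⊂ B: Yes (A is a proper subset of B)

Yes, A ⊂ B


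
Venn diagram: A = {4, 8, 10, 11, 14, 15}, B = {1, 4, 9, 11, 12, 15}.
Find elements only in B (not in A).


A = {4, 8, 10, 11, 14, 15}
B = {1, 4, 9, 11, 12, 15}
Region: only in B (not in A)
Elements: {1, 9, 12}

Elements only in B (not in A): {1, 9, 12}


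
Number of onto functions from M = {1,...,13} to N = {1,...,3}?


n = |M| = 13, k = |N| = 3. Surjections via inclusion-exclusion:
S(n,k) = Σ(-1)^i × C(k,i) × (k-i)^n, i=0 to k
i=0: (-1)^0×C(3,0)×3^13 = 1594323
i=1: (-1)^1×C(3,1)×2^13 = -24576
i=2: (-1)^2×C(3,2)×1^13 = 3
i=3: (-1)^3×C(3,3)×0^13 = 0
Total = 1569750

Number of surjections = 1569750


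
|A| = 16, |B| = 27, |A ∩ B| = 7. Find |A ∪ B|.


|A ∪ B| = |A| + |B| - |A ∩ B|
= 16 + 27 - 7
= 36

|A ∪ B| = 36


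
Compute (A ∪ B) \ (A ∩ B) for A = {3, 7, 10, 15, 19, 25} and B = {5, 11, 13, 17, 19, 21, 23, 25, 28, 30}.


A △ B = (A \ B) ∪ (B \ A) = elements in exactly one of A or B
A \ B = {3, 7, 10, 15}
B \ A = {5, 11, 13, 17, 21, 23, 28, 30}
A △ B = {3, 5, 7, 10, 11, 13, 15, 17, 21, 23, 28, 30}

A △ B = {3, 5, 7, 10, 11, 13, 15, 17, 21, 23, 28, 30}


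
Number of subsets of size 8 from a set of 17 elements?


C(n,k) = n! / (k!(n-k)!)
C(17,8) = 17! / (8!9!)
= 24310

C(17,8) = 24310


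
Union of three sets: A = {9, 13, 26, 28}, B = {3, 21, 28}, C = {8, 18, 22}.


A ∪ B = {3, 9, 13, 21, 26, 28}
(A ∪ B) ∪ C = {3, 8, 9, 13, 18, 21, 22, 26, 28}

A ∪ B ∪ C = {3, 8, 9, 13, 18, 21, 22, 26, 28}


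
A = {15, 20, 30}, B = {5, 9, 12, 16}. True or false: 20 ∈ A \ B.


A = {15, 20, 30}, B = {5, 9, 12, 16}
A \ B = elements in A but not in B
A \ B = {15, 20, 30}
Checking if 20 ∈ A \ B
20 is in A \ B → True

20 ∈ A \ B


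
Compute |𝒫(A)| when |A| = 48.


Number of subsets = 2^n
= 2^48
= 281474976710656

|P(A)| = 281474976710656


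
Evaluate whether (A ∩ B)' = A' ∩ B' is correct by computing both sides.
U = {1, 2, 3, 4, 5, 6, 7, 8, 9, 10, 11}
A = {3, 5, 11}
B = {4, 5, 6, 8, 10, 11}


LHS: A ∩ B = {5, 11}
(A ∩ B)' = U \ (A ∩ B) = {1, 2, 3, 4, 6, 7, 8, 9, 10}
A' = {1, 2, 4, 6, 7, 8, 9, 10}, B' = {1, 2, 3, 7, 9}
Claimed RHS: A' ∩ B' = {1, 2, 7, 9}
Identity is INVALID: LHS = {1, 2, 3, 4, 6, 7, 8, 9, 10} but the RHS claimed here equals {1, 2, 7, 9}. The correct form is (A ∩ B)' = A' ∪ B'.

Identity is invalid: (A ∩ B)' = {1, 2, 3, 4, 6, 7, 8, 9, 10} but A' ∩ B' = {1, 2, 7, 9}. The correct De Morgan law is (A ∩ B)' = A' ∪ B'.


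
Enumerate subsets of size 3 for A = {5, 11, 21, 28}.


|A| = 4, so A has C(4,3) = 4 subsets of size 3.
Enumerate by choosing 3 elements from A at a time:
{5, 11, 21}, {5, 11, 28}, {5, 21, 28}, {11, 21, 28}

3-element subsets (4 total): {5, 11, 21}, {5, 11, 28}, {5, 21, 28}, {11, 21, 28}


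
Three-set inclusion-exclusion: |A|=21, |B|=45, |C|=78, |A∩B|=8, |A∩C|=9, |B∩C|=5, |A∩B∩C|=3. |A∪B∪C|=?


|A∪B∪C| = |A|+|B|+|C| - |A∩B|-|A∩C|-|B∩C| + |A∩B∩C|
= 21+45+78 - 8-9-5 + 3
= 144 - 22 + 3
= 125

|A ∪ B ∪ C| = 125


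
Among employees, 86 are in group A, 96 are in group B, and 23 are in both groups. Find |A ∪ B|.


|A ∪ B| = |A| + |B| - |A ∩ B|
= 86 + 96 - 23
= 159

|A ∪ B| = 159


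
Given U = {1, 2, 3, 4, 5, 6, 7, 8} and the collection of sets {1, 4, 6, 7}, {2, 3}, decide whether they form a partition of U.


A partition requires: (1) non-empty parts, (2) pairwise disjoint, (3) union = U
Parts: {1, 4, 6, 7}, {2, 3}
Union of parts: {1, 2, 3, 4, 6, 7}
U = {1, 2, 3, 4, 5, 6, 7, 8}
All non-empty? True
Pairwise disjoint? True
Covers U? False

No, not a valid partition


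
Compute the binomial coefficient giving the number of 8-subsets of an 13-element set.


C(n,k) = n! / (k!(n-k)!)
C(13,8) = 13! / (8!5!)
= 1287

C(13,8) = 1287


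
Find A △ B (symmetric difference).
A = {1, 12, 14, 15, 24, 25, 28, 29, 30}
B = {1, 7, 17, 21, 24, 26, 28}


A △ B = (A \ B) ∪ (B \ A) = elements in exactly one of A or B
A \ B = {12, 14, 15, 25, 29, 30}
B \ A = {7, 17, 21, 26}
A △ B = {7, 12, 14, 15, 17, 21, 25, 26, 29, 30}

A △ B = {7, 12, 14, 15, 17, 21, 25, 26, 29, 30}


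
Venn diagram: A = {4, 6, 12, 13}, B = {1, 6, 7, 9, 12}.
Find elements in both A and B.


A = {4, 6, 12, 13}
B = {1, 6, 7, 9, 12}
Region: in both A and B
Elements: {6, 12}

Elements in both A and B: {6, 12}


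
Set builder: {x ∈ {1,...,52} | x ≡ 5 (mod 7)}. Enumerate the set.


Checking each candidate:
Condition: x in {1,...,52} with x ≡ 5 (mod 7)
Result = {5, 12, 19, 26, 33, 40, 47}

{5, 12, 19, 26, 33, 40, 47}


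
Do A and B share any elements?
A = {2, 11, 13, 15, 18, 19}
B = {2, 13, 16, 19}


Disjoint means A ∩ B = ∅.
A ∩ B = {2, 13, 19}
A ∩ B ≠ ∅, so A and B are NOT disjoint.

Yes — A and B share the element(s) of A ∩ B = {2, 13, 19}, so they are not disjoint


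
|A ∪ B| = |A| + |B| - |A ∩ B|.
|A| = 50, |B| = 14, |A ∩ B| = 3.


|A ∪ B| = |A| + |B| - |A ∩ B|
= 50 + 14 - 3
= 61

|A ∪ B| = 61


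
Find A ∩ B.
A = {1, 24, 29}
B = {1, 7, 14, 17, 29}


A ∩ B = elements in both A and B
A = {1, 24, 29}
B = {1, 7, 14, 17, 29}
A ∩ B = {1, 29}

A ∩ B = {1, 29}


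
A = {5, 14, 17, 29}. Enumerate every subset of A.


|A| = 4, so |P(A)| = 2^4 = 16
Enumerate subsets by cardinality (0 to 4):
∅, {5}, {14}, {17}, {29}, {5, 14}, {5, 17}, {5, 29}, {14, 17}, {14, 29}, {17, 29}, {5, 14, 17}, {5, 14, 29}, {5, 17, 29}, {14, 17, 29}, {5, 14, 17, 29}

P(A) has 16 subsets: ∅, {5}, {14}, {17}, {29}, {5, 14}, {5, 17}, {5, 29}, {14, 17}, {14, 29}, {17, 29}, {5, 14, 17}, {5, 14, 29}, {5, 17, 29}, {14, 17, 29}, {5, 14, 17, 29}


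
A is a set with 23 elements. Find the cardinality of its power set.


Number of subsets = 2^n
= 2^23
= 8388608

|P(A)| = 8388608


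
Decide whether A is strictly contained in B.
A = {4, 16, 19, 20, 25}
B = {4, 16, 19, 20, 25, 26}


A ⊂ B requires: A ⊆ B AND A ≠ B.
A ⊆ B? Yes
A = B? No
A ⊂ B: Yes (A is a proper subset of B)

Yes, A ⊂ B
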